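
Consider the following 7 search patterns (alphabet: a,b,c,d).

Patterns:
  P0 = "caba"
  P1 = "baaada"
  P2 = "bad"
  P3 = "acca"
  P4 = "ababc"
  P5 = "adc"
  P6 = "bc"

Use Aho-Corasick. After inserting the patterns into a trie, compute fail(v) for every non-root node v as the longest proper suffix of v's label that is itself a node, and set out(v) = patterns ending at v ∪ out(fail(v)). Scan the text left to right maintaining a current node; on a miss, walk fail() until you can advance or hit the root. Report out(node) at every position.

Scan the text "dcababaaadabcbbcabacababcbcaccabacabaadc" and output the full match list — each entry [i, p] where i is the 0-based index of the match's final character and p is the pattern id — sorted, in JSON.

Build automaton:
Trie (insert patterns):
  n0 'ε': a→12 b→5 c→1
  n1 'c': a→2
  n2 'ca': b→3
  n3 'cab': a→4
  n4 'caba': ·  [P0 ends]
  n5 'b': a→6 c→22
  n6 'ba': a→7 d→11
  n7 'baa': a→8
  n8 'baaa': d→9
  n9 'baaad': a→10
  n10 'baaada': ·  [P1 ends]
  n11 'bad': ·  [P2 ends]
  n12 'a': b→16 c→13 d→20
  n13 'ac': c→14
  n14 'acc': a→15
  n15 'acca': ·  [P3 ends]
  n16 'ab': a→17
  n17 'aba': b→18
  n18 'abab': c→19
  n19 'ababc': ·  [P4 ends]
  n20 'ad': c→21
  n21 'adc': ·  [P5 ends]
  n22 'bc': ·  [P6 ends]

Failure links (BFS by depth):
  fail(1) 'c': from fail(0)=0 chase 'c': 0 ⇒ 0;  out=∅∪out(0)=∅
  fail(5) 'b': from fail(0)=0 chase 'b': 0 ⇒ 0;  out=∅∪out(0)=∅
  fail(12) 'a': from fail(0)=0 chase 'a': 0 ⇒ 0;  out=∅∪out(0)=∅
  fail(2) 'ca': from fail(1)=0 chase 'a': 0 ⇒ 12;  out=∅∪out(12)=∅
  fail(6) 'ba': from fail(5)=0 chase 'a': 0 ⇒ 12;  out=∅∪out(12)=∅
  fail(13) 'ac': from fail(12)=0 chase 'c': 0 ⇒ 1;  out=∅∪out(1)=∅
  fail(16) 'ab': from fail(12)=0 chase 'b': 0 ⇒ 5;  out=∅∪out(5)=∅
  fail(20) 'ad': from fail(12)=0 chase 'd': 0 ⇒ 0;  out=∅∪out(0)=∅
  fail(22) 'bc': from fail(5)=0 chase 'c': 0 ⇒ 1;  out={6}∪out(1)={6}
  fail(3) 'cab': from fail(2)=12 chase 'b': 12 ⇒ 16;  out=∅∪out(16)=∅
  fail(7) 'baa': from fail(6)=12 chase 'a': 12→0 ⇒ 12;  out=∅∪out(12)=∅
  fail(11) 'bad': from fail(6)=12 chase 'd': 12 ⇒ 20;  out={2}∪out(20)={2}
  fail(14) 'acc': from fail(13)=1 chase 'c': 1→0 ⇒ 1;  out=∅∪out(1)=∅
  fail(17) 'aba': from fail(16)=5 chase 'a': 5 ⇒ 6;  out=∅∪out(6)=∅
  fail(21) 'adc': from fail(20)=0 chase 'c': 0 ⇒ 1;  out={5}∪out(1)={5}
  fail(4) 'caba': from fail(3)=16 chase 'a': 16 ⇒ 17;  out={0}∪out(17)={0}
  fail(8) 'baaa': from fail(7)=12 chase 'a': 12→0 ⇒ 12;  out=∅∪out(12)=∅
  fail(15) 'acca': from fail(14)=1 chase 'a': 1 ⇒ 2;  out={3}∪out(2)={3}
  fail(18) 'abab': from fail(17)=6 chase 'b': 6→12 ⇒ 16;  out=∅∪out(16)=∅
  fail(9) 'baaad': from fail(8)=12 chase 'd': 12 ⇒ 20;  out=∅∪out(20)=∅
  fail(19) 'ababc': from fail(18)=16 chase 'c': 16→5 ⇒ 22;  out={4}∪out(22)={4,6}
  fail(10) 'baaada': from fail(9)=20 chase 'a': 20→0 ⇒ 12;  out={1}∪out(12)={1}

Run:
[0] read 'd'  n0⇒n0
[1] read 'c'  n0⇒n1
[2] read 'a'  n1⇒n2
[3] read 'b'  n2⇒n3
[4] read 'a'  n3⇒n4  emit P0@[1:4]
[5] read 'b'  n4⇒n18 (via fail)
[6] read 'a'  n18⇒n17 (via fail)
[7] read 'a'  n17⇒n7 (via fail)
[8] read 'a'  n7⇒n8
[9] read 'd'  n8⇒n9
[10] read 'a'  n9⇒n10  emit P1@[5:10]
[11] read 'b'  n10⇒n16 (via fail)
[12] read 'c'  n16⇒n22 (via fail)  emit P6@[11:12]
[13] read 'b'  n22⇒n5 (via fail)
[14] read 'b'  n5⇒n5 (via fail)
[15] read 'c'  n5⇒n22  emit P6@[14:15]
[16] read 'a'  n22⇒n2 (via fail)
[17] read 'b'  n2⇒n3
[18] read 'a'  n3⇒n4  emit P0@[15:18]
[19] read 'c'  n4⇒n13 (via fail)
[20] read 'a'  n13⇒n2 (via fail)
[21] read 'b'  n2⇒n3
[22] read 'a'  n3⇒n4  emit P0@[19:22]
[23] read 'b'  n4⇒n18 (via fail)
[24] read 'c'  n18⇒n19  emit P4@[20:24],P6@[23:24]
[25] read 'b'  n19⇒n5 (via fail)
[26] read 'c'  n5⇒n22  emit P6@[25:26]
[27] read 'a'  n22⇒n2 (via fail)
[28] read 'c'  n2⇒n13 (via fail)
[29] read 'c'  n13⇒n14
[30] read 'a'  n14⇒n15  emit P3@[27:30]
[31] read 'b'  n15⇒n3 (via fail)
[32] read 'a'  n3⇒n4  emit P0@[29:32]
[33] read 'c'  n4⇒n13 (via fail)
[34] read 'a'  n13⇒n2 (via fail)
[35] read 'b'  n2⇒n3
[36] read 'a'  n3⇒n4  emit P0@[33:36]
[37] read 'a'  n4⇒n7 (via fail)
[38] read 'd'  n7⇒n20 (via fail)
[39] read 'c'  n20⇒n21  emit P5@[37:39]

Result: [[4,0],[10,1],[12,6],[15,6],[18,0],[22,0],[24,4],[24,6],[26,6],[30,3],[32,0],[36,0],[39,5]]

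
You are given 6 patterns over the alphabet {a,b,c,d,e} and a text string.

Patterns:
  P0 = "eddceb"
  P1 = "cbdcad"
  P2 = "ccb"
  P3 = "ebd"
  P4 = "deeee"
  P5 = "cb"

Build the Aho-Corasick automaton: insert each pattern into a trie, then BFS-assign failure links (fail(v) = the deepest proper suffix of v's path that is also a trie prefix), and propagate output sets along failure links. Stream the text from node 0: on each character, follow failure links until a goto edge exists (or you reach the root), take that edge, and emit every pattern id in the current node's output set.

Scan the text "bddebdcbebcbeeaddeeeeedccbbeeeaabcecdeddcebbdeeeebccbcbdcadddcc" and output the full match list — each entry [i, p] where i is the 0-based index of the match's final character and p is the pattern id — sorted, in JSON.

Build:
Trie (insert patterns):
  n0 'ε': c→7 d→17 e→1
  n1 'e': b→15 d→2
  n2 'ed': d→3
  n3 'edd': c→4
  n4 'eddc': e→5
  n5 'eddce': b→6
  n6 'eddceb': ·  [P0 ends]
  n7 'c': b→8 c→13
  n8 'cb': d→9  [P5 ends]
  n9 'cbd': c→10
  n10 'cbdc': a→11
  n11 'cbdca': d→12
  n12 'cbdcad': ·  [P1 ends]
  n13 'cc': b→14
  n14 'ccb': ·  [P2 ends]
  n15 'eb': d→16
  n16 'ebd': ·  [P3 ends]
  n17 'd': e→18
  n18 'de': e→19
  n19 'dee': e→20
  n20 'deee': e→21
  n21 'deeee': ·  [P4 ends]

Failure links (BFS by depth):
  n1('e'): parent n0 fail=0; on 'e' 0 → fail=0;  out ∅∪∅=∅
  n7('c'): parent n0 fail=0; on 'c' 0 → fail=0;  out ∅∪∅=∅
  n17('d'): parent n0 fail=0; on 'd' 0 → fail=0;  out ∅∪∅=∅
  n2('ed'): parent n1 fail=0; on 'd' 0 → fail=17;  out ∅∪∅=∅
  n8('cb'): parent n7 fail=0; on 'b' 0 → fail=0;  out {5}∪∅={5}
  n13('cc'): parent n7 fail=0; on 'c' 0 → fail=7;  out ∅∪∅=∅
  n15('eb'): parent n1 fail=0; on 'b' 0 → fail=0;  out ∅∪∅=∅
  n18('de'): parent n17 fail=0; on 'e' 0 → fail=1;  out ∅∪∅=∅
  n3('edd'): parent n2 fail=17; on 'd' 17→0 → fail=17;  out ∅∪∅=∅
  n9('cbd'): parent n8 fail=0; on 'd' 0 → fail=17;  out ∅∪∅=∅
  n14('ccb'): parent n13 fail=7; on 'b' 7 → fail=8;  out {2}∪{5}={2,5}
  n16('ebd'): parent n15 fail=0; on 'd' 0 → fail=17;  out {3}∪∅={3}
  n19('dee'): parent n18 fail=1; on 'e' 1→0 → fail=1;  out ∅∪∅=∅
  n4('eddc'): parent n3 fail=17; on 'c' 17→0 → fail=7;  out ∅∪∅=∅
  n10('cbdc'): parent n9 fail=17; on 'c' 17→0 → fail=7;  out ∅∪∅=∅
  n20('deee'): parent n19 fail=1; on 'e' 1→0 → fail=1;  out ∅∪∅=∅
  n5('eddce'): parent n4 fail=7; on 'e' 7→0 → fail=1;  out ∅∪∅=∅
  n11('cbdca'): parent n10 fail=7; on 'a' 7→0 → fail=0;  out ∅∪∅=∅
  n21('deeee'): parent n20 fail=1; on 'e' 1→0 → fail=1;  out {4}∪∅={4}
  n6('eddceb'): parent n5 fail=1; on 'b' 1 → fail=15;  out {0}∪∅={0}
  n12('cbdcad'): parent n11 fail=0; on 'd' 0 → fail=17;  out {1}∪∅={1}

Run:
i=0 'b': node 0→0
i=1 'd': node 0→17
i=2 'd': node 17→17 (fail-walked)
i=3 'e': node 17→18
i=4 'b': node 18→15 (fail-walked)
i=5 'd': node 15→16  ** P3@[3:5]
i=6 'c': node 16→7 (fail-walked)
i=7 'b': node 7→8  ** P5@[6:7]
i=8 'e': node 8→1 (fail-walked)
i=9 'b': node 1→15
i=10 'c': node 15→7 (fail-walked)
i=11 'b': node 7→8  ** P5@[10:11]
i=12 'e': node 8→1 (fail-walked)
i=13 'e': node 1→1 (fail-walked)
i=14 'a': node 1→0 (fail-walked)
i=15 'd': node 0→17
i=16 'd': node 17→17 (fail-walked)
i=17 'e': node 17→18
i=18 'e': node 18→19
i=19 'e': node 19→20
i=20 'e': node 20→21  ** P4@[16:20]
i=21 'e': node 21→1 (fail-walked)
i=22 'd': node 1→2
i=23 'c': node 2→7 (fail-walked)
i=24 'c': node 7→13
i=25 'b': node 13→14  ** P2@[23:25],P5@[24:25]
i=26 'b': node 14→0 (fail-walked)
i=27 'e': node 0→1
i=28 'e': node 1→1 (fail-walked)
i=29 'e': node 1→1 (fail-walked)
i=30 'a': node 1→0 (fail-walked)
i=31 'a': node 0→0
i=32 'b': node 0→0
i=33 'c': node 0→7
i=34 'e': node 7→1 (fail-walked)
i=35 'c': node 1→7 (fail-walked)
i=36 'd': node 7→17 (fail-walked)
i=37 'e': node 17→18
i=38 'd': node 18→2 (fail-walked)
i=39 'd': node 2→3
i=40 'c': node 3→4
i=41 'e': node 4→5
i=42 'b': node 5→6  ** P0@[37:42]
i=43 'b': node 6→0 (fail-walked)
i=44 'd': node 0→17
i=45 'e': node 17→18
i=46 'e': node 18→19
i=47 'e': node 19→20
i=48 'e': node 20→21  ** P4@[44:48]
i=49 'b': node 21→15 (fail-walked)
i=50 'c': node 15→7 (fail-walked)
i=51 'c': node 7→13
i=52 'b': node 13→14  ** P2@[50:52],P5@[51:52]
i=53 'c': node 14→7 (fail-walked)
i=54 'b': node 7→8  ** P5@[53:54]
i=55 'd': node 8→9
i=56 'c': node 9→10
i=57 'a': node 10→11
i=58 'd': node 11→12  ** P1@[53:58]
i=59 'd': node 12→17 (fail-walked)
i=60 'd': node 17→17 (fail-walked)
i=61 'c': node 17→7 (fail-walked)
i=62 'c': node 7→13

Result: [[5,3],[7,5],[11,5],[20,4],[25,2],[25,5],[42,0],[48,4],[52,2],[52,5],[54,5],[58,1]]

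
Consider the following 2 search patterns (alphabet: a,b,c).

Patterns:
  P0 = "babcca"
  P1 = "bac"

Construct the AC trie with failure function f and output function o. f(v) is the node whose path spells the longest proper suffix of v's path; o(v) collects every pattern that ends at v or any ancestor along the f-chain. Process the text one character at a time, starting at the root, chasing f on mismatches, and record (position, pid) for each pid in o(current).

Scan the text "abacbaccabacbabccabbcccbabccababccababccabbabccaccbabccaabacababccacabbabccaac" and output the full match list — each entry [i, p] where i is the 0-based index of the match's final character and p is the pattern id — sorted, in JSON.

Construct AC machine:
Trie nodes:
  0='ε' goto b→1
  1='b' goto a→2
  2='ba' goto b→3 c→7
  3='bab' goto c→4
  4='babc' goto c→5
  5='babcc' goto a→6
  6='babcca' goto ·  [P0 ends]
  7='bac' goto ·  [P1 ends]

BFS fail/out derivation:
  n1('b'): parent n0 fail=0; on 'b' 0 → fail=0;  out ∅∪∅=∅
  n2('ba'): parent n1 fail=0; on 'a' 0 → fail=0;  out ∅∪∅=∅
  n3('bab'): parent n2 fail=0; on 'b' 0 → fail=1;  out ∅∪∅=∅
  n7('bac'): parent n2 fail=0; on 'c' 0 → fail=0;  out {1}∪∅={1}
  n4('babc'): parent n3 fail=1; on 'c' 1→0 → fail=0;  out ∅∪∅=∅
  n5('babcc'): parent n4 fail=0; on 'c' 0 → fail=0;  out ∅∪∅=∅
  n6('babcca'): parent n5 fail=0; on 'a' 0 → fail=0;  out {0}∪∅={0}

Text stream:
i=0 'a': node 0→0
i=1 'b': node 0→1
i=2 'a': node 1→2
i=3 'c': node 2→7  ** P1@[1:3]
i=4 'b': node 7→1 ·f
i=5 'a': node 1→2
i=6 'c': node 2→7  ** P1@[4:6]
i=7 'c': node 7→0 ·f
i=8 'a': node 0→0
i=9 'b': node 0→1
i=10 'a': node 1→2
i=11 'c': node 2→7  ** P1@[9:11]
i=12 'b': node 7→1 ·f
i=13 'a': node 1→2
i=14 'b': node 2→3
i=15 'c': node 3→4
i=16 'c': node 4→5
i=17 'a': node 5→6  ** P0@[12:17]
i=18 'b': node 6→1 ·f
i=19 'b': node 1→1 ·f
i=20 'c': node 1→0 ·f
i=21 'c': node 0→0
i=22 'c': node 0→0
i=23 'b': node 0→1
i=24 'a': node 1→2
i=25 'b': node 2→3
i=26 'c': node 3→4
i=27 'c': node 4→5
i=28 'a': node 5→6  ** P0@[23:28]
i=29 'b': node 6→1 ·f
i=30 'a': node 1→2
i=31 'b': node 2→3
i=32 'c': node 3→4
i=33 'c': node 4→5
i=34 'a': node 5→6  ** P0@[29:34]
i=35 'b': node 6→1 ·f
i=36 'a': node 1→2
i=37 'b': node 2→3
i=38 'c': node 3→4
i=39 'c': node 4→5
i=40 'a': node 5→6  ** P0@[35:40]
i=41 'b': node 6→1 ·f
i=42 'b': node 1→1 ·f
i=43 'a': node 1→2
i=44 'b': node 2→3
i=45 'c': node 3→4
i=46 'c': node 4→5
i=47 'a': node 5→6  ** P0@[42:47]
i=48 'c': node 6→0 ·f
i=49 'c': node 0→0
i=50 'b': node 0→1
i=51 'a': node 1→2
i=52 'b': node 2→3
i=53 'c': node 3→4
i=54 'c': node 4→5
i=55 'a': node 5→6  ** P0@[50:55]
i=56 'a': node 6→0 ·f
i=57 'b': node 0→1
i=58 'a': node 1→2
i=59 'c': node 2→7  ** P1@[57:59]
i=60 'a': node 7→0 ·f
i=61 'b': node 0→1
i=62 'a': node 1→2
i=63 'b': node 2→3
i=64 'c': node 3→4
i=65 'c': node 4→5
i=66 'a': node 5→6  ** P0@[61:66]
i=67 'c': node 6→0 ·f
i=68 'a': node 0→0
i=69 'b': node 0→1
i=70 'b': node 1→1 ·f
i=71 'a': node 1→2
i=72 'b': node 2→3
i=73 'c': node 3→4
i=74 'c': node 4→5
i=75 'a': node 5→6  ** P0@[70:75]
i=76 'a': node 6→0 ·f
i=77 'c': node 0→0

All matches (sorted): [[3,1],[6,1],[11,1],[17,0],[28,0],[34,0],[40,0],[47,0],[55,0],[59,1],[66,0],[75,0]]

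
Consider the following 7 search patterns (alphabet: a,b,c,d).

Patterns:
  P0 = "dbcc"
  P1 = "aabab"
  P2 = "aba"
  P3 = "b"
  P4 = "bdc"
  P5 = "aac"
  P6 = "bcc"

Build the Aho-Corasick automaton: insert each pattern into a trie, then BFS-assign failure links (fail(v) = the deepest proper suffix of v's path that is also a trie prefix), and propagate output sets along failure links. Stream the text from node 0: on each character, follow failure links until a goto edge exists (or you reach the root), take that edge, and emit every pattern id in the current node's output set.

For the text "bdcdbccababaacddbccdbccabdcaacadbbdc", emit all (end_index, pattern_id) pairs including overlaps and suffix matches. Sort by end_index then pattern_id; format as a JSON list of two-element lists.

Construct AC machine:
Trie (insert patterns):
  0='ε' goto a→5 b→12 d→1
  1='d' goto b→2
  2='db' goto c→3
  3='dbc' goto c→4
  4='dbcc' goto ·  ←P0
  5='a' goto a→6 b→10
  6='aa' goto b→7 c→15
  7='aab' goto a→8
  8='aaba' goto b→9
  9='aabab' goto ·  ←P1
  10='ab' goto a→11
  11='aba' goto ·  ←P2
  12='b' goto c→16 d→13  ←P3
  13='bd' goto c→14
  14='bdc' goto ·  ←P4
  15='aac' goto ·  ←P5
  16='bc' goto c→17
  17='bcc' goto ·  ←P6

BFS fail/out derivation:
  fail(1) 'd': from fail(0)=0 chase 'd': 0 ⇒ 0;  out=∅∪out(0)=∅
  fail(5) 'a': from fail(0)=0 chase 'a': 0 ⇒ 0;  out=∅∪out(0)=∅
  fail(12) 'b': from fail(0)=0 chase 'b': 0 ⇒ 0;  out={3}∪out(0)={3}
  fail(2) 'db': from fail(1)=0 chase 'b': 0 ⇒ 12;  out=∅∪out(12)={3}
  fail(6) 'aa': from fail(5)=0 chase 'a': 0 ⇒ 5;  out=∅∪out(5)=∅
  fail(10) 'ab': from fail(5)=0 chase 'b': 0 ⇒ 12;  out=∅∪out(12)={3}
  fail(13) 'bd': from fail(12)=0 chase 'd': 0 ⇒ 1;  out=∅∪out(1)=∅
  fail(16) 'bc': from fail(12)=0 chase 'c': 0 ⇒ 0;  out=∅∪out(0)=∅
  fail(3) 'dbc': from fail(2)=12 chase 'c': 12 ⇒ 16;  out=∅∪out(16)=∅
  fail(7) 'aab': from fail(6)=5 chase 'b': 5 ⇒ 10;  out=∅∪out(10)={3}
  fail(11) 'aba': from fail(10)=12 chase 'a': 12→0 ⇒ 5;  out={2}∪out(5)={2}
  fail(14) 'bdc': from fail(13)=1 chase 'c': 1→0 ⇒ 0;  out={4}∪out(0)={4}
  fail(15) 'aac': from fail(6)=5 chase 'c': 5→0 ⇒ 0;  out={5}∪out(0)={5}
  fail(17) 'bcc': from fail(16)=0 chase 'c': 0 ⇒ 0;  out={6}∪out(0)={6}
  fail(4) 'dbcc': from fail(3)=16 chase 'c': 16 ⇒ 17;  out={0}∪out(17)={0,6}
  fail(8) 'aaba': from fail(7)=10 chase 'a': 10 ⇒ 11;  out=∅∪out(11)={2}
  fail(9) 'aabab': from fail(8)=11 chase 'b': 11→5 ⇒ 10;  out={1}∪out(10)={1,3}

Scan:
pos 0 'b': at 12  → match P3@[0:0]
pos 1 'd': at 13
pos 2 'c': at 14  → match P4@[0:2]
pos 3 'd': at 1 (via fail)
pos 4 'b': at 2  → match P3@[4:4]
pos 5 'c': at 3
pos 6 'c': at 4  → match P0@[3:6],P6@[4:6]
pos 7 'a': at 5 (via fail)
pos 8 'b': at 10  → match P3@[8:8]
pos 9 'a': at 11  → match P2@[7:9]
pos 10 'b': at 10 (via fail)  → match P3@[10:10]
pos 11 'a': at 11  → match P2@[9:11]
pos 12 'a': at 6 (via fail)
pos 13 'c': at 15  → match P5@[11:13]
pos 14 'd': at 1 (via fail)
pos 15 'd': at 1 (via fail)
pos 16 'b': at 2  → match P3@[16:16]
pos 17 'c': at 3
pos 18 'c': at 4  → match P0@[15:18],P6@[16:18]
pos 19 'd': at 1 (via fail)
pos 20 'b': at 2  → match P3@[20:20]
pos 21 'c': at 3
pos 22 'c': at 4  → match P0@[19:22],P6@[20:22]
pos 23 'a': at 5 (via fail)
pos 24 'b': at 10  → match P3@[24:24]
pos 25 'd': at 13 (via fail)
pos 26 'c': at 14  → match P4@[24:26]
pos 27 'a': at 5 (via fail)
pos 28 'a': at 6
pos 29 'c': at 15  → match P5@[27:29]
pos 30 'a': at 5 (via fail)
pos 31 'd': at 1 (via fail)
pos 32 'b': at 2  → match P3@[32:32]
pos 33 'b': at 12 (via fail)  → match P3@[33:33]
pos 34 'd': at 13
pos 35 'c': at 14  → match P4@[33:35]

Matches: [[0,3],[2,4],[4,3],[6,0],[6,6],[8,3],[9,2],[10,3],[11,2],[13,5],[16,3],[18,0],[18,6],[20,3],[22,0],[22,6],[24,3],[26,4],[29,5],[32,3],[33,3],[35,4]]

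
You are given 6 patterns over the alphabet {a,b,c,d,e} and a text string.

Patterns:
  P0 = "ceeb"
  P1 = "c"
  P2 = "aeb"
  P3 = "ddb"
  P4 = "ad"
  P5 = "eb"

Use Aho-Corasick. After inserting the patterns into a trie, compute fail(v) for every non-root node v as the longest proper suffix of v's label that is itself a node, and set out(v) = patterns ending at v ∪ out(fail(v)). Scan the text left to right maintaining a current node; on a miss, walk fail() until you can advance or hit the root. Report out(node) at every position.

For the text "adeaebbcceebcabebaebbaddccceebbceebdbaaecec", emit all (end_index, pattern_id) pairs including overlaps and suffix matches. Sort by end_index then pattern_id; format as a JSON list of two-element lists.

Build automaton:
Trie nodes:
  n0 'ε': a→5 c→1 d→8 e→12
  n1 'c': e→2  ←P1
  n2 'ce': e→3
  n3 'cee': b→4
  n4 'ceeb': ·  ←P0
  n5 'a': d→11 e→6
  n6 'ae': b→7
  n7 'aeb': ·  ←P2
  n8 'd': d→9
  n9 'dd': b→10
  n10 'ddb': ·  ←P3
  n11 'ad': ·  ←P4
  n12 'e': b→13
  n13 'eb': ·  ←P5

Failure links (BFS by depth):
  n1('c'): parent n0 fail=0; on 'c' 0 → fail=0;  out {1}∪∅={1}
  n5('a'): parent n0 fail=0; on 'a' 0 → fail=0;  out ∅∪∅=∅
  n8('d'): parent n0 fail=0; on 'd' 0 → fail=0;  out ∅∪∅=∅
  n12('e'): parent n0 fail=0; on 'e' 0 → fail=0;  out ∅∪∅=∅
  n2('ce'): parent n1 fail=0; on 'e' 0 → fail=12;  out ∅∪∅=∅
  n6('ae'): parent n5 fail=0; on 'e' 0 → fail=12;  out ∅∪∅=∅
  n9('dd'): parent n8 fail=0; on 'd' 0 → fail=8;  out ∅∪∅=∅
  n11('ad'): parent n5 fail=0; on 'd' 0 → fail=8;  out {4}∪∅={4}
  n13('eb'): parent n12 fail=0; on 'b' 0 → fail=0;  out {5}∪∅={5}
  n3('cee'): parent n2 fail=12; on 'e' 12→0 → fail=12;  out ∅∪∅=∅
  n7('aeb'): parent n6 fail=12; on 'b' 12 → fail=13;  out {2}∪{5}={2,5}
  n10('ddb'): parent n9 fail=8; on 'b' 8→0 → fail=0;  out {3}∪∅={3}
  n4('ceeb'): parent n3 fail=12; on 'b' 12 → fail=13;  out {0}∪{5}={0,5}

Scan:
pos 0 'a': at 5
pos 1 'd': at 11  emit P4@[0:1]
pos 2 'e': at 12 (fail-walked)
pos 3 'a': at 5 (fail-walked)
pos 4 'e': at 6
pos 5 'b': at 7  emit P2@[3:5],P5@[4:5]
pos 6 'b': at 0 (fail-walked)
pos 7 'c': at 1  emit P1@[7:7]
pos 8 'c': at 1 (fail-walked)  emit P1@[8:8]
pos 9 'e': at 2
pos 10 'e': at 3
pos 11 'b': at 4  emit P0@[8:11],P5@[10:11]
pos 12 'c': at 1 (fail-walked)  emit P1@[12:12]
pos 13 'a': at 5 (fail-walked)
pos 14 'b': at 0 (fail-walked)
pos 15 'e': at 12
pos 16 'b': at 13  emit P5@[15:16]
pos 17 'a': at 5 (fail-walked)
pos 18 'e': at 6
pos 19 'b': at 7  emit P2@[17:19],P5@[18:19]
pos 20 'b': at 0 (fail-walked)
pos 21 'a': at 5
pos 22 'd': at 11  emit P4@[21:22]
pos 23 'd': at 9 (fail-walked)
pos 24 'c': at 1 (fail-walked)  emit P1@[24:24]
pos 25 'c': at 1 (fail-walked)  emit P1@[25:25]
pos 26 'c': at 1 (fail-walked)  emit P1@[26:26]
pos 27 'e': at 2
pos 28 'e': at 3
pos 29 'b': at 4  emit P0@[26:29],P5@[28:29]
pos 30 'b': at 0 (fail-walked)
pos 31 'c': at 1  emit P1@[31:31]
pos 32 'e': at 2
pos 33 'e': at 3
pos 34 'b': at 4  emit P0@[31:34],P5@[33:34]
pos 35 'd': at 8 (fail-walked)
pos 36 'b': at 0 (fail-walked)
pos 37 'a': at 5
pos 38 'a': at 5 (fail-walked)
pos 39 'e': at 6
pos 40 'c': at 1 (fail-walked)  emit P1@[40:40]
pos 41 'e': at 2
pos 42 'c': at 1 (fail-walked)  emit P1@[42:42]

All matches (sorted): [[1,4],[5,2],[5,5],[7,1],[8,1],[11,0],[11,5],[12,1],[16,5],[19,2],[19,5],[22,4],[24,1],[25,1],[26,1],[29,0],[29,5],[31,1],[34,0],[34,5],[40,1],[42,1]]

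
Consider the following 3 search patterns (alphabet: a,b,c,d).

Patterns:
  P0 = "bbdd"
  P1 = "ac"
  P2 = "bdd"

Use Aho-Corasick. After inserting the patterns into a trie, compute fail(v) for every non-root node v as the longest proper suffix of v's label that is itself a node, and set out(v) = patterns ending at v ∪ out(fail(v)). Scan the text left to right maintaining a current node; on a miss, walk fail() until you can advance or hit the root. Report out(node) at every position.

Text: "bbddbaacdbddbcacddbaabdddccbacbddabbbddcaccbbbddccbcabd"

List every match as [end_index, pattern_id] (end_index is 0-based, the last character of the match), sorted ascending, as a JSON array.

Build:
Trie nodes:
  n0 'ε': a→5 b→1
  n1 'b': b→2 d→7
  n2 'bb': d→3
  n3 'bbd': d→4
  n4 'bbdd': ·  [P0 ends]
  n5 'a': c→6
  n6 'ac': ·  [P1 ends]
  n7 'bd': d→8
  n8 'bdd': ·  [P2 ends]

Failure links (BFS by depth):
  fail(1) 'b': from fail(0)=0 chase 'b': 0 ⇒ 0;  out=∅∪out(0)=∅
  fail(5) 'a': from fail(0)=0 chase 'a': 0 ⇒ 0;  out=∅∪out(0)=∅
  fail(2) 'bb': from fail(1)=0 chase 'b': 0 ⇒ 1;  out=∅∪out(1)=∅
  fail(6) 'ac': from fail(5)=0 chase 'c': 0 ⇒ 0;  out={1}∪out(0)={1}
  fail(7) 'bd': from fail(1)=0 chase 'd': 0 ⇒ 0;  out=∅∪out(0)=∅
  fail(3) 'bbd': from fail(2)=1 chase 'd': 1 ⇒ 7;  out=∅∪out(7)=∅
  fail(8) 'bdd': from fail(7)=0 chase 'd': 0 ⇒ 0;  out={2}∪out(0)={2}
  fail(4) 'bbdd': from fail(3)=7 chase 'd': 7 ⇒ 8;  out={0}∪out(8)={0,2}

Scan:
pos 0 'b': at 1
pos 1 'b': at 2
pos 2 'd': at 3
pos 3 'd': at 4  emit P0@[0:3],P2@[1:3]
pos 4 'b': at 1 (fail-walked)
pos 5 'a': at 5 (fail-walked)
pos 6 'a': at 5 (fail-walked)
pos 7 'c': at 6  emit P1@[6:7]
pos 8 'd': at 0 (fail-walked)
pos 9 'b': at 1
pos 10 'd': at 7
pos 11 'd': at 8  emit P2@[9:11]
pos 12 'b': at 1 (fail-walked)
pos 13 'c': at 0 (fail-walked)
pos 14 'a': at 5
pos 15 'c': at 6  emit P1@[14:15]
pos 16 'd': at 0 (fail-walked)
pos 17 'd': at 0
pos 18 'b': at 1
pos 19 'a': at 5 (fail-walked)
pos 20 'a': at 5 (fail-walked)
pos 21 'b': at 1 (fail-walked)
pos 22 'd': at 7
pos 23 'd': at 8  emit P2@[21:23]
pos 24 'd': at 0 (fail-walked)
pos 25 'c': at 0
pos 26 'c': at 0
pos 27 'b': at 1
pos 28 'a': at 5 (fail-walked)
pos 29 'c': at 6  emit P1@[28:29]
pos 30 'b': at 1 (fail-walked)
pos 31 'd': at 7
pos 32 'd': at 8  emit P2@[30:32]
pos 33 'a': at 5 (fail-walked)
pos 34 'b': at 1 (fail-walked)
pos 35 'b': at 2
pos 36 'b': at 2 (fail-walked)
pos 37 'd': at 3
pos 38 'd': at 4  emit P0@[35:38],P2@[36:38]
pos 39 'c': at 0 (fail-walked)
pos 40 'a': at 5
pos 41 'c': at 6  emit P1@[40:41]
pos 42 'c': at 0 (fail-walked)
pos 43 'b': at 1
pos 44 'b': at 2
pos 45 'b': at 2 (fail-walked)
pos 46 'd': at 3
pos 47 'd': at 4  emit P0@[44:47],P2@[45:47]
pos 48 'c': at 0 (fail-walked)
pos 49 'c': at 0
pos 50 'b': at 1
pos 51 'c': at 0 (fail-walked)
pos 52 'a': at 5
pos 53 'b': at 1 (fail-walked)
pos 54 'd': at 7

All matches (sorted): [[3,0],[3,2],[7,1],[11,2],[15,1],[23,2],[29,1],[32,2],[38,0],[38,2],[41,1],[47,0],[47,2]]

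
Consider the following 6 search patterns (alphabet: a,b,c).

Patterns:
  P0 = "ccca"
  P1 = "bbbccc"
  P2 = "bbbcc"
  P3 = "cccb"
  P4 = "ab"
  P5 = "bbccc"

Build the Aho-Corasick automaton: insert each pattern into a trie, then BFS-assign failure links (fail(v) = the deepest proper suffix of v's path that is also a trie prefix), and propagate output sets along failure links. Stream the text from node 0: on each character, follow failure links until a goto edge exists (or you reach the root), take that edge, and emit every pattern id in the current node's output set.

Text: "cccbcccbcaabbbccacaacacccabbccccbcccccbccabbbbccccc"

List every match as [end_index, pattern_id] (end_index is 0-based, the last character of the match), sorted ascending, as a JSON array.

Construct AC machine:
Trie (insert patterns):
  n0 'ε': a→12 b→5 c→1
  n1 'c': c→2
  n2 'cc': c→3
  n3 'ccc': a→4 b→11
  n4 'ccca': ·  [P0 ends]
  n5 'b': b→6
  n6 'bb': b→7 c→14
  n7 'bbb': c→8
  n8 'bbbc': c→9
  n9 'bbbcc': c→10  [P2 ends]
  n10 'bbbccc': ·  [P1 ends]
  n11 'cccb': ·  [P3 ends]
  n12 'a': b→13
  n13 'ab': ·  [P4 ends]
  n14 'bbc': c→15
  n15 'bbcc': c→16
  n16 'bbccc': ·  [P5 ends]

Failure links (BFS by depth):
  fail(1) 'c': from fail(0)=0 chase 'c': 0 ⇒ 0;  out=∅∪out(0)=∅
  fail(5) 'b': from fail(0)=0 chase 'b': 0 ⇒ 0;  out=∅∪out(0)=∅
  fail(12) 'a': from fail(0)=0 chase 'a': 0 ⇒ 0;  out=∅∪out(0)=∅
  fail(2) 'cc': from fail(1)=0 chase 'c': 0 ⇒ 1;  out=∅∪out(1)=∅
  fail(6) 'bb': from fail(5)=0 chase 'b': 0 ⇒ 5;  out=∅∪out(5)=∅
  fail(13) 'ab': from fail(12)=0 chase 'b': 0 ⇒ 5;  out={4}∪out(5)={4}
  fail(3) 'ccc': from fail(2)=1 chase 'c': 1 ⇒ 2;  out=∅∪out(2)=∅
  fail(7) 'bbb': from fail(6)=5 chase 'b': 5 ⇒ 6;  out=∅∪out(6)=∅
  fail(14) 'bbc': from fail(6)=5 chase 'c': 5→0 ⇒ 1;  out=∅∪out(1)=∅
  fail(4) 'ccca': from fail(3)=2 chase 'a': 2→1→0 ⇒ 12;  out={0}∪out(12)={0}
  fail(8) 'bbbc': from fail(7)=6 chase 'c': 6 ⇒ 14;  out=∅∪out(14)=∅
  fail(11) 'cccb': from fail(3)=2 chase 'b': 2→1→0 ⇒ 5;  out={3}∪out(5)={3}
  fail(15) 'bbcc': from fail(14)=1 chase 'c': 1 ⇒ 2;  out=∅∪out(2)=∅
  fail(9) 'bbbcc': from fail(8)=14 chase 'c': 14 ⇒ 15;  out={2}∪out(15)={2}
  fail(16) 'bbccc': from fail(15)=2 chase 'c': 2 ⇒ 3;  out={5}∪out(3)={5}
  fail(10) 'bbbccc': from fail(9)=15 chase 'c': 15 ⇒ 16;  out={1}∪out(16)={1,5}

Run:
[0] read 'c'  n0⇒n1
[1] read 'c'  n1⇒n2
[2] read 'c'  n2⇒n3
[3] read 'b'  n3⇒n11  → match P3@[0:3]
[4] read 'c'  n11⇒n1 ·f
[5] read 'c'  n1⇒n2
[6] read 'c'  n2⇒n3
[7] read 'b'  n3⇒n11  → match P3@[4:7]
[8] read 'c'  n11⇒n1 ·f
[9] read 'a'  n1⇒n12 ·f
[10] read 'a'  n12⇒n12 ·f
[11] read 'b'  n12⇒n13  → match P4@[10:11]
[12] read 'b'  n13⇒n6 ·f
[13] read 'b'  n6⇒n7
[14] read 'c'  n7⇒n8
[15] read 'c'  n8⇒n9  → match P2@[11:15]
[16] read 'a'  n9⇒n12 ·f
[17] read 'c'  n12⇒n1 ·f
[18] read 'a'  n1⇒n12 ·f
[19] read 'a'  n12⇒n12 ·f
[20] read 'c'  n12⇒n1 ·f
[21] read 'a'  n1⇒n12 ·f
[22] read 'c'  n12⇒n1 ·f
[23] read 'c'  n1⇒n2
[24] read 'c'  n2⇒n3
[25] read 'a'  n3⇒n4  → match P0@[22:25]
[26] read 'b'  n4⇒n13 ·f  → match P4@[25:26]
[27] read 'b'  n13⇒n6 ·f
[28] read 'c'  n6⇒n14
[29] read 'c'  n14⇒n15
[30] read 'c'  n15⇒n16  → match P5@[26:30]
[31] read 'c'  n16⇒n3 ·f
[32] read 'b'  n3⇒n11  → match P3@[29:32]
[33] read 'c'  n11⇒n1 ·f
[34] read 'c'  n1⇒n2
[35] read 'c'  n2⇒n3
[36] read 'c'  n3⇒n3 ·f
[37] read 'c'  n3⇒n3 ·f
[38] read 'b'  n3⇒n11  → match P3@[35:38]
[39] read 'c'  n11⇒n1 ·f
[40] read 'c'  n1⇒n2
[41] read 'a'  n2⇒n12 ·f
[42] read 'b'  n12⇒n13  → match P4@[41:42]
[43] read 'b'  n13⇒n6 ·f
[44] read 'b'  n6⇒n7
[45] read 'b'  n7⇒n7 ·f
[46] read 'c'  n7⇒n8
[47] read 'c'  n8⇒n9  → match P2@[43:47]
[48] read 'c'  n9⇒n10  → match P1@[43:48],P5@[44:48]
[49] read 'c'  n10⇒n3 ·f
[50] read 'c'  n3⇒n3 ·f

Matches: [[3,3],[7,3],[11,4],[15,2],[25,0],[26,4],[30,5],[32,3],[38,3],[42,4],[47,2],[48,1],[48,5]]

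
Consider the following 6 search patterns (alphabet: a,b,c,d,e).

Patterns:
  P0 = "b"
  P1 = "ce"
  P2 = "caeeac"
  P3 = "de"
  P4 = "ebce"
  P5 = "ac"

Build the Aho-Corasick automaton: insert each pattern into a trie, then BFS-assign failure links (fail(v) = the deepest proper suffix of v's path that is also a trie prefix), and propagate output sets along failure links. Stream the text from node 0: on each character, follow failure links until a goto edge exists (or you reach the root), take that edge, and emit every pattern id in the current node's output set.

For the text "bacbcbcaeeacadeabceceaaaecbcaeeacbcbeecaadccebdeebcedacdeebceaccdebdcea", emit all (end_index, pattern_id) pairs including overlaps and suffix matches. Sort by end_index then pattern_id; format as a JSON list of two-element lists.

Construct AC machine:
Trie nodes:
  n0 'ε': a→15 b→1 c→2 d→9 e→11
  n1 'b': ·  ←P0
  n2 'c': a→4 e→3
  n3 'ce': ·  ←P1
  n4 'ca': e→5
  n5 'cae': e→6
  n6 'caee': a→7
  n7 'caeea': c→8
  n8 'caeeac': ·  ←P2
  n9 'd': e→10
  n10 'de': ·  ←P3
  n11 'e': b→12
  n12 'eb': c→13
  n13 'ebc': e→14
  n14 'ebce': ·  ←P4
  n15 'a': c→16
  n16 'ac': ·  ←P5

BFS fail/out derivation:
  fail(1) 'b': from fail(0)=0 chase 'b': 0 ⇒ 0;  out={0}∪out(0)={0}
  fail(2) 'c': from fail(0)=0 chase 'c': 0 ⇒ 0;  out=∅∪out(0)=∅
  fail(9) 'd': from fail(0)=0 chase 'd': 0 ⇒ 0;  out=∅∪out(0)=∅
  fail(11) 'e': from fail(0)=0 chase 'e': 0 ⇒ 0;  out=∅∪out(0)=∅
  fail(15) 'a': from fail(0)=0 chase 'a': 0 ⇒ 0;  out=∅∪out(0)=∅
  fail(3) 'ce': from fail(2)=0 chase 'e': 0 ⇒ 11;  out={1}∪out(11)={1}
  fail(4) 'ca': from fail(2)=0 chase 'a': 0 ⇒ 15;  out=∅∪out(15)=∅
  fail(10) 'de': from fail(9)=0 chase 'e': 0 ⇒ 11;  out={3}∪out(11)={3}
  fail(12) 'eb': from fail(11)=0 chase 'b': 0 ⇒ 1;  out=∅∪out(1)={0}
  fail(16) 'ac': from fail(15)=0 chase 'c': 0 ⇒ 2;  out={5}∪out(2)={5}
  fail(5) 'cae': from fail(4)=15 chase 'e': 15→0 ⇒ 11;  out=∅∪out(11)=∅
  fail(13) 'ebc': from fail(12)=1 chase 'c': 1→0 ⇒ 2;  out=∅∪out(2)=∅
  fail(6) 'caee': from fail(5)=11 chase 'e': 11→0 ⇒ 11;  out=∅∪out(11)=∅
  fail(14) 'ebce': from fail(13)=2 chase 'e': 2 ⇒ 3;  out={4}∪out(3)={1,4}
  fail(7) 'caeea': from fail(6)=11 chase 'a': 11→0 ⇒ 15;  out=∅∪out(15)=∅
  fail(8) 'caeeac': from fail(7)=15 chase 'c': 15 ⇒ 16;  out={2}∪out(16)={2,5}

Text stream:
i=0 'b': node 0→1  ** P0@[0:0]
i=1 'a': node 1→15 ·f
i=2 'c': node 15→16  ** P5@[1:2]
i=3 'b': node 16→1 ·f  ** P0@[3:3]
i=4 'c': node 1→2 ·f
i=5 'b': node 2→1 ·f  ** P0@[5:5]
i=6 'c': node 1→2 ·f
i=7 'a': node 2→4
i=8 'e': node 4→5
i=9 'e': node 5→6
i=10 'a': node 6→7
i=11 'c': node 7→8  ** P2@[6:11],P5@[10:11]
i=12 'a': node 8→4 ·f
i=13 'd': node 4→9 ·f
i=14 'e': node 9→10  ** P3@[13:14]
i=15 'a': node 10→15 ·f
i=16 'b': node 15→1 ·f  ** P0@[16:16]
i=17 'c': node 1→2 ·f
i=18 'e': node 2→3  ** P1@[17:18]
i=19 'c': node 3→2 ·f
i=20 'e': node 2→3  ** P1@[19:20]
i=21 'a': node 3→15 ·f
i=22 'a': node 15→15 ·f
i=23 'a': node 15→15 ·f
i=24 'e': node 15→11 ·f
i=25 'c': node 11→2 ·f
i=26 'b': node 2→1 ·f  ** P0@[26:26]
i=27 'c': node 1→2 ·f
i=28 'a': node 2→4
i=29 'e': node 4→5
i=30 'e': node 5→6
i=31 'a': node 6→7
i=32 'c': node 7→8  ** P2@[27:32],P5@[31:32]
i=33 'b': node 8→1 ·f  ** P0@[33:33]
i=34 'c': node 1→2 ·f
i=35 'b': node 2→1 ·f  ** P0@[35:35]
i=36 'e': node 1→11 ·f
i=37 'e': node 11→11 ·f
i=38 'c': node 11→2 ·f
i=39 'a': node 2→4
i=40 'a': node 4→15 ·f
i=41 'd': node 15→9 ·f
i=42 'c': node 9→2 ·f
i=43 'c': node 2→2 ·f
i=44 'e': node 2→3  ** P1@[43:44]
i=45 'b': node 3→12 ·f  ** P0@[45:45]
i=46 'd': node 12→9 ·f
i=47 'e': node 9→10  ** P3@[46:47]
i=48 'e': node 10→11 ·f
i=49 'b': node 11→12  ** P0@[49:49]
i=50 'c': node 12→13
i=51 'e': node 13→14  ** P1@[50:51],P4@[48:51]
i=52 'd': node 14→9 ·f
i=53 'a': node 9→15 ·f
i=54 'c': node 15→16  ** P5@[53:54]
i=55 'd': node 16→9 ·f
i=56 'e': node 9→10  ** P3@[55:56]
i=57 'e': node 10→11 ·f
i=58 'b': node 11→12  ** P0@[58:58]
i=59 'c': node 12→13
i=60 'e': node 13→14  ** P1@[59:60],P4@[57:60]
i=61 'a': node 14→15 ·f
i=62 'c': node 15→16  ** P5@[61:62]
i=63 'c': node 16→2 ·f
i=64 'd': node 2→9 ·f
i=65 'e': node 9→10  ** P3@[64:65]
i=66 'b': node 10→12 ·f  ** P0@[66:66]
i=67 'd': node 12→9 ·f
i=68 'c': node 9→2 ·f
i=69 'e': node 2→3  ** P1@[68:69]
i=70 'a': node 3→15 ·f

All matches (sorted): [[0,0],[2,5],[3,0],[5,0],[11,2],[11,5],[14,3],[16,0],[18,1],[20,1],[26,0],[32,2],[32,5],[33,0],[35,0],[44,1],[45,0],[47,3],[49,0],[51,1],[51,4],[54,5],[56,3],[58,0],[60,1],[60,4],[62,5],[65,3],[66,0],[69,1]]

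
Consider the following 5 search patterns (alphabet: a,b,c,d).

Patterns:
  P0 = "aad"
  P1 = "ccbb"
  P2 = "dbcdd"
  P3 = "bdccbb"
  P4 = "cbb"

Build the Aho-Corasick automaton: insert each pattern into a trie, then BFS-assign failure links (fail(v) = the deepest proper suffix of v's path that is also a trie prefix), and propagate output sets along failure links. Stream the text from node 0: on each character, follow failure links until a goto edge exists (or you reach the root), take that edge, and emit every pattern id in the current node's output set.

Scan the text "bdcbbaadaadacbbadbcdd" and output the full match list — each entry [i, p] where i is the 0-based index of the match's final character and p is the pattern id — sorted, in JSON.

Construct AC machine:
Trie nodes:
  n0 'ε': a→1 b→13 c→4 d→8
  n1 'a': a→2
  n2 'aa': d→3
  n3 'aad': ·  [P0 ends]
  n4 'c': b→19 c→5
  n5 'cc': b→6
  n6 'ccb': b→7
  n7 'ccbb': ·  [P1 ends]
  n8 'd': b→9
  n9 'db': c→10
  n10 'dbc': d→11
  n11 'dbcd': d→12
  n12 'dbcdd': ·  [P2 ends]
  n13 'b': d→14
  n14 'bd': c→15
  n15 'bdc': c→16
  n16 'bdcc': b→17
  n17 'bdccb': b→18
  n18 'bdccbb': ·  [P3 ends]
  n19 'cb': b→20
  n20 'cbb': ·  [P4 ends]

Failure links (BFS by depth):
  n1('a'): parent n0 fail=0; on 'a' 0 → fail=0;  out ∅∪∅=∅
  n4('c'): parent n0 fail=0; on 'c' 0 → fail=0;  out ∅∪∅=∅
  n8('d'): parent n0 fail=0; on 'd' 0 → fail=0;  out ∅∪∅=∅
  n13('b'): parent n0 fail=0; on 'b' 0 → fail=0;  out ∅∪∅=∅
  n2('aa'): parent n1 fail=0; on 'a' 0 → fail=1;  out ∅∪∅=∅
  n5('cc'): parent n4 fail=0; on 'c' 0 → fail=4;  out ∅∪∅=∅
  n9('db'): parent n8 fail=0; on 'b' 0 → fail=13;  out ∅∪∅=∅
  n14('bd'): parent n13 fail=0; on 'd' 0 → fail=8;  out ∅∪∅=∅
  n19('cb'): parent n4 fail=0; on 'b' 0 → fail=13;  out ∅∪∅=∅
  n3('aad'): parent n2 fail=1; on 'd' 1→0 → fail=8;  out {0}∪∅={0}
  n6('ccb'): parent n5 fail=4; on 'b' 4 → fail=19;  out ∅∪∅=∅
  n10('dbc'): parent n9 fail=13; on 'c' 13→0 → fail=4;  out ∅∪∅=∅
  n15('bdc'): parent n14 fail=8; on 'c' 8→0 → fail=4;  out ∅∪∅=∅
  n20('cbb'): parent n19 fail=13; on 'b' 13→0 → fail=13;  out {4}∪∅={4}
  n7('ccbb'): parent n6 fail=19; on 'b' 19 → fail=20;  out {1}∪{4}={1,4}
  n11('dbcd'): parent n10 fail=4; on 'd' 4→0 → fail=8;  out ∅∪∅=∅
  n16('bdcc'): parent n15 fail=4; on 'c' 4 → fail=5;  out ∅∪∅=∅
  n12('dbcdd'): parent n11 fail=8; on 'd' 8→0 → fail=8;  out {2}∪∅={2}
  n17('bdccb'): parent n16 fail=5; on 'b' 5 → fail=6;  out ∅∪∅=∅
  n18('bdccbb'): parent n17 fail=6; on 'b' 6 → fail=7;  out {3}∪{1,4}={1,3,4}

Text stream:
i=0 'b': node 0→13
i=1 'd': node 13→14
i=2 'c': node 14→15
i=3 'b': node 15→19 (fail-walked)
i=4 'b': node 19→20  ** P4@[2:4]
i=5 'a': node 20→1 (fail-walked)
i=6 'a': node 1→2
i=7 'd': node 2→3  ** P0@[5:7]
i=8 'a': node 3→1 (fail-walked)
i=9 'a': node 1→2
i=10 'd': node 2→3  ** P0@[8:10]
i=11 'a': node 3→1 (fail-walked)
i=12 'c': node 1→4 (fail-walked)
i=13 'b': node 4→19
i=14 'b': node 19→20  ** P4@[12:14]
i=15 'a': node 20→1 (fail-walked)
i=16 'd': node 1→8 (fail-walked)
i=17 'b': node 8→9
i=18 'c': node 9→10
i=19 'd': node 10→11
i=20 'd': node 11→12  ** P2@[16:20]

All matches (sorted): [[4,4],[7,0],[10,0],[14,4],[20,2]]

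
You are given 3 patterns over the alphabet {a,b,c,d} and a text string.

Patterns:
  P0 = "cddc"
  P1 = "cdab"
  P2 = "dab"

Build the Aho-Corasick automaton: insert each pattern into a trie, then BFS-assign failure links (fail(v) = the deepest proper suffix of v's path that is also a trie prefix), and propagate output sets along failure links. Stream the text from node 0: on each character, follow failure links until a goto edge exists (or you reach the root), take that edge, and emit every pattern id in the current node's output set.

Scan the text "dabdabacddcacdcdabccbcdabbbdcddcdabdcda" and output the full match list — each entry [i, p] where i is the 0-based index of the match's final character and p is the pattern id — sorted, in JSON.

Build automaton:
Trie nodes:
  0='ε' goto c→1 d→7
  1='c' goto d→2
  2='cd' goto a→5 d→3
  3='cdd' goto c→4
  4='cddc' goto ·  [P0 ends]
  5='cda' goto b→6
  6='cdab' goto ·  [P1 ends]
  7='d' goto a→8
  8='da' goto b→9
  9='dab' goto ·  [P2 ends]

BFS fail/out derivation:
  fail(1) 'c': from fail(0)=0 chase 'c': 0 ⇒ 0;  out=∅∪out(0)=∅
  fail(7) 'd': from fail(0)=0 chase 'd': 0 ⇒ 0;  out=∅∪out(0)=∅
  fail(2) 'cd': from fail(1)=0 chase 'd': 0 ⇒ 7;  out=∅∪out(7)=∅
  fail(8) 'da': from fail(7)=0 chase 'a': 0 ⇒ 0;  out=∅∪out(0)=∅
  fail(3) 'cdd': from fail(2)=7 chase 'd': 7→0 ⇒ 7;  out=∅∪out(7)=∅
  fail(5) 'cda': from fail(2)=7 chase 'a': 7 ⇒ 8;  out=∅∪out(8)=∅
  fail(9) 'dab': from fail(8)=0 chase 'b': 0 ⇒ 0;  out={2}∪out(0)={2}
  fail(4) 'cddc': from fail(3)=7 chase 'c': 7→0 ⇒ 1;  out={0}∪out(1)={0}
  fail(6) 'cdab': from fail(5)=8 chase 'b': 8 ⇒ 9;  out={1}∪out(9)={1,2}

Text stream:
i=0 'd': node 0→7
i=1 'a': node 7→8
i=2 'b': node 8→9  emit P2@[0:2]
i=3 'd': node 9→7 (via fail)
i=4 'a': node 7→8
i=5 'b': node 8→9  emit P2@[3:5]
i=6 'a': node 9→0 (via fail)
i=7 'c': node 0→1
i=8 'd': node 1→2
i=9 'd': node 2→3
i=10 'c': node 3→4  emit P0@[7:10]
i=11 'a': node 4→0 (via fail)
i=12 'c': node 0→1
i=13 'd': node 1→2
i=14 'c': node 2→1 (via fail)
i=15 'd': node 1→2
i=16 'a': node 2→5
i=17 'b': node 5→6  emit P1@[14:17],P2@[15:17]
i=18 'c': node 6→1 (via fail)
i=19 'c': node 1→1 (via fail)
i=20 'b': node 1→0 (via fail)
i=21 'c': node 0→1
i=22 'd': node 1→2
i=23 'a': node 2→5
i=24 'b': node 5→6  emit P1@[21:24],P2@[22:24]
i=25 'b': node 6→0 (via fail)
i=26 'b': node 0→0
i=27 'd': node 0→7
i=28 'c': node 7→1 (via fail)
i=29 'd': node 1→2
i=30 'd': node 2→3
i=31 'c': node 3→4  emit P0@[28:31]
i=32 'd': node 4→2 (via fail)
i=33 'a': node 2→5
i=34 'b': node 5→6  emit P1@[31:34],P2@[32:34]
i=35 'd': node 6→7 (via fail)
i=36 'c': node 7→1 (via fail)
i=37 'd': node 1→2
i=38 'a': node 2→5

All matches (sorted): [[2,2],[5,2],[10,0],[17,1],[17,2],[24,1],[24,2],[31,0],[34,1],[34,2]]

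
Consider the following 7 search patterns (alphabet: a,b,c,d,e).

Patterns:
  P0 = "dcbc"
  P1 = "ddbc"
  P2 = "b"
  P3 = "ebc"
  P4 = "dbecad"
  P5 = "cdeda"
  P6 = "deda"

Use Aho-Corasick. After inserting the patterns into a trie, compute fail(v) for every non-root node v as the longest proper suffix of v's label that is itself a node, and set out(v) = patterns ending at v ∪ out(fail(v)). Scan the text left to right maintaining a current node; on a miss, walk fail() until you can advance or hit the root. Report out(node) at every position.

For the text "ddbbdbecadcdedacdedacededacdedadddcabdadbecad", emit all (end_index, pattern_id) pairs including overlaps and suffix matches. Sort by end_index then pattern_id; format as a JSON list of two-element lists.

Construct AC machine:
Trie (insert patterns):
  0='ε' goto b→8 c→17 d→1 e→9
  1='d' goto b→12 c→2 d→5 e→22
  2='dc' goto b→3
  3='dcb' goto c→4
  4='dcbc' goto ·  [P0 ends]
  5='dd' goto b→6
  6='ddb' goto c→7
  7='ddbc' goto ·  [P1 ends]
  8='b' goto ·  [P2 ends]
  9='e' goto b→10
  10='eb' goto c→11
  11='ebc' goto ·  [P3 ends]
  12='db' goto e→13
  13='dbe' goto c→14
  14='dbec' goto a→15
  15='dbeca' goto d→16
  16='dbecad' goto ·  [P4 ends]
  17='c' goto d→18
  18='cd' goto e→19
  19='cde' goto d→20
  20='cded' goto a→21
  21='cdeda' goto ·  [P5 ends]
  22='de' goto d→23
  23='ded' goto a→24
  24='deda' goto ·  [P6 ends]

Failure links (BFS by depth):
  fail(1) 'd': from fail(0)=0 chase 'd': 0 ⇒ 0;  out=∅∪out(0)=∅
  fail(8) 'b': from fail(0)=0 chase 'b': 0 ⇒ 0;  out={2}∪out(0)={2}
  fail(9) 'e': from fail(0)=0 chase 'e': 0 ⇒ 0;  out=∅∪out(0)=∅
  fail(17) 'c': from fail(0)=0 chase 'c': 0 ⇒ 0;  out=∅∪out(0)=∅
  fail(2) 'dc': from fail(1)=0 chase 'c': 0 ⇒ 17;  out=∅∪out(17)=∅
  fail(5) 'dd': from fail(1)=0 chase 'd': 0 ⇒ 1;  out=∅∪out(1)=∅
  fail(10) 'eb': from fail(9)=0 chase 'b': 0 ⇒ 8;  out=∅∪out(8)={2}
  fail(12) 'db': from fail(1)=0 chase 'b': 0 ⇒ 8;  out=∅∪out(8)={2}
  fail(18) 'cd': from fail(17)=0 chase 'd': 0 ⇒ 1;  out=∅∪out(1)=∅
  fail(22) 'de': from fail(1)=0 chase 'e': 0 ⇒ 9;  out=∅∪out(9)=∅
  fail(3) 'dcb': from fail(2)=17 chase 'b': 17→0 ⇒ 8;  out=∅∪out(8)={2}
  fail(6) 'ddb': from fail(5)=1 chase 'b': 1 ⇒ 12;  out=∅∪out(12)={2}
  fail(11) 'ebc': from fail(10)=8 chase 'c': 8→0 ⇒ 17;  out={3}∪out(17)={3}
  fail(13) 'dbe': from fail(12)=8 chase 'e': 8→0 ⇒ 9;  out=∅∪out(9)=∅
  fail(19) 'cde': from fail(18)=1 chase 'e': 1 ⇒ 22;  out=∅∪out(22)=∅
  fail(23) 'ded': from fail(22)=9 chase 'd': 9→0 ⇒ 1;  out=∅∪out(1)=∅
  fail(4) 'dcbc': from fail(3)=8 chase 'c': 8→0 ⇒ 17;  out={0}∪out(17)={0}
  fail(7) 'ddbc': from fail(6)=12 chase 'c': 12→8→0 ⇒ 17;  out={1}∪out(17)={1}
  fail(14) 'dbec': from fail(13)=9 chase 'c': 9→0 ⇒ 17;  out=∅∪out(17)=∅
  fail(20) 'cded': from fail(19)=22 chase 'd': 22 ⇒ 23;  out=∅∪out(23)=∅
  fail(24) 'deda': from fail(23)=1 chase 'a': 1→0 ⇒ 0;  out={6}∪out(0)={6}
  fail(15) 'dbeca': from fail(14)=17 chase 'a': 17→0 ⇒ 0;  out=∅∪out(0)=∅
  fail(21) 'cdeda': from fail(20)=23 chase 'a': 23 ⇒ 24;  out={5}∪out(24)={5,6}
  fail(16) 'dbecad': from fail(15)=0 chase 'd': 0 ⇒ 1;  out={4}∪out(1)={4}

Text stream:
[0] read 'd'  n0⇒n1
[1] read 'd'  n1⇒n5
[2] read 'b'  n5⇒n6  ** P2@[2:2]
[3] read 'b'  n6⇒n8 (via fail)  ** P2@[3:3]
[4] read 'd'  n8⇒n1 (via fail)
[5] read 'b'  n1⇒n12  ** P2@[5:5]
[6] read 'e'  n12⇒n13
[7] read 'c'  n13⇒n14
[8] read 'a'  n14⇒n15
[9] read 'd'  n15⇒n16  ** P4@[4:9]
[10] read 'c'  n16⇒n2 (via fail)
[11] read 'd'  n2⇒n18 (via fail)
[12] read 'e'  n18⇒n19
[13] read 'd'  n19⇒n20
[14] read 'a'  n20⇒n21  ** P5@[10:14],P6@[11:14]
[15] read 'c'  n21⇒n17 (via fail)
[16] read 'd'  n17⇒n18
[17] read 'e'  n18⇒n19
[18] read 'd'  n19⇒n20
[19] read 'a'  n20⇒n21  ** P5@[15:19],P6@[16:19]
[20] read 'c'  n21⇒n17 (via fail)
[21] read 'e'  n17⇒n9 (via fail)
[22] read 'd'  n9⇒n1 (via fail)
[23] read 'e'  n1⇒n22
[24] read 'd'  n22⇒n23
[25] read 'a'  n23⇒n24  ** P6@[22:25]
[26] read 'c'  n24⇒n17 (via fail)
[27] read 'd'  n17⇒n18
[28] read 'e'  n18⇒n19
[29] read 'd'  n19⇒n20
[30] read 'a'  n20⇒n21  ** P5@[26:30],P6@[27:30]
[31] read 'd'  n21⇒n1 (via fail)
[32] read 'd'  n1⇒n5
[33] read 'd'  n5⇒n5 (via fail)
[34] read 'c'  n5⇒n2 (via fail)
[35] read 'a'  n2⇒n0 (via fail)
[36] read 'b'  n0⇒n8  ** P2@[36:36]
[37] read 'd'  n8⇒n1 (via fail)
[38] read 'a'  n1⇒n0 (via fail)
[39] read 'd'  n0⇒n1
[40] read 'b'  n1⇒n12  ** P2@[40:40]
[41] read 'e'  n12⇒n13
[42] read 'c'  n13⇒n14
[43] read 'a'  n14⇒n15
[44] read 'd'  n15⇒n16  ** P4@[39:44]

Result: [[2,2],[3,2],[5,2],[9,4],[14,5],[14,6],[19,5],[19,6],[25,6],[30,5],[30,6],[36,2],[40,2],[44,4]]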